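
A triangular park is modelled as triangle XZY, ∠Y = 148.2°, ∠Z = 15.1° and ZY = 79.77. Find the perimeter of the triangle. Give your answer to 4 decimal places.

The third angle is ∠X = 180° − ∠Z − ∠Y = 16.70°.
Law of sines: YX = ZY·sin Z/sin X ≈ 72.315.
Law of sines: XZ = ZY·sin Y/sin X ≈ 146.28.
Semiperimeter s = (79.77+72.315+146.28)/2 = 149.18.
Perimeter = 79.77 + 72.315 + 146.28 = 298.37.

perimeter ≈ 298.3655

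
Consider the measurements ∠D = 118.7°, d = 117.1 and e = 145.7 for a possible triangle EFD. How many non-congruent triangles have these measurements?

e·sin D = 145.7·sin(118.7°) ≈ 127.8.
Since ∠D is not acute, a triangle exists only if d > e; here d ≤ e, so there is no triangle.

0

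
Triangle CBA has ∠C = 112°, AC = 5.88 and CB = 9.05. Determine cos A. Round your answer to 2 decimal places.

cos A ≈ 0.74

By the law of cosines, BA² = AC² + CB² − 2·AC·CB·cos C = 156.35, so BA ≈ 12.504.
Law of cosines again: cos A = (BA² + AC² − CB²)/(2·BA·AC) ≈ 0.74139, so ∠A ≈ 42.15°.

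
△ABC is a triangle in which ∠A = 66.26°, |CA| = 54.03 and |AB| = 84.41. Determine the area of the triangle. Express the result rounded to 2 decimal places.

Area = ½·|CA|·|AB|·sin A ≈ 2087.4.

area ≈ 2087.38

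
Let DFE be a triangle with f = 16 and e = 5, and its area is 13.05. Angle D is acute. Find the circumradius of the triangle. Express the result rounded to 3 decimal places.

From area = ½·f·e·sin D, we get sin D = 2·area/(f·e) ≈ 0.32625.
Taking the acute solution, ∠D ≈ 19.04°.
Law of cosines then gives d ≈ 11.391.
Circumradius = d/(2 sin D) ≈ 17.457.

R ≈ 17.457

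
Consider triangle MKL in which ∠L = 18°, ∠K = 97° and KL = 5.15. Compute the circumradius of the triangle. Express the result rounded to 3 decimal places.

The third angle is ∠M = 180° − ∠K − ∠L = 65.00°.
Law of sines: LM = KL·sin K/sin M ≈ 5.64.
Law of sines: MK = KL·sin L/sin M ≈ 1.756.
Circumradius = KL/(2 sin M) ≈ 2.8412.

R ≈ 2.841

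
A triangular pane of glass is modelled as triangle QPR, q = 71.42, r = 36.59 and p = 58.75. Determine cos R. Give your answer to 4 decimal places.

cos R ≈ 0.8596

By the law of cosines, cos R = (q² + p² − r²) / (2·q·p) ≈ 0.85959, so ∠R ≈ 30.73°.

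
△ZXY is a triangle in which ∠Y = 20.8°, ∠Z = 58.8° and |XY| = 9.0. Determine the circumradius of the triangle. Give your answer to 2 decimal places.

The third angle is ∠X = 180° − ∠Y − ∠Z = 100.40°.
Law of sines: |YZ| = |XY|·sin X/sin Z ≈ 10.349.
Law of sines: |ZX| = |XY|·sin Y/sin Z ≈ 3.7364.
Circumradius = |XY|/(2 sin Z) ≈ 5.2609.

R ≈ 5.26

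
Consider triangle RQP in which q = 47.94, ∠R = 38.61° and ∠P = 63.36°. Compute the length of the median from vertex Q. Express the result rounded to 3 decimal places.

m_Q ≈ 29.195

The third angle is ∠Q = 180° − ∠P − ∠R = 78.03°.
Law of sines: r = q·sin R/sin Q ≈ 30.58.
Law of sines: p = q·sin P/sin Q ≈ 43.803.
Median from Q: ½√(2·p² + 2·r² − q²) ≈ 29.195.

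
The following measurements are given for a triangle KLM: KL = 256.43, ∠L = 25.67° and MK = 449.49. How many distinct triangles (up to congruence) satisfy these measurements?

1

KL·sin L = 256.43·sin(25.67°) ≈ 111.1.
Since MK ≥ KL, exactly one triangle exists.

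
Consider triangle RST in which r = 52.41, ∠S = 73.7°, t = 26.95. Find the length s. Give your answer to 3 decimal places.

51.771

By the law of cosines, s² = t² + r² − 2·t·r·cos S = 2680.3, so s ≈ 51.771.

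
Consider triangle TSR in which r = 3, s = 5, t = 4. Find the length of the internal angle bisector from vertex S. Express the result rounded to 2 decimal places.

By the law of cosines, cos S = (r² + t² − s²) / (2·r·t) ≈ 0.00000, so ∠S ≈ 90.00°.
The bisector from S has length 2·r·t·cos(∠S/2)/(r+t) ≈ 2.4244.

2.42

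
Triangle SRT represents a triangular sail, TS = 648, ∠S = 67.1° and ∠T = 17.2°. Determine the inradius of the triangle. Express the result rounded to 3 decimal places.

The third angle is ∠R = 180° − ∠T − ∠S = 95.70°.
Law of sines: RT = TS·sin S/sin R ≈ 599.89.
Law of sines: SR = TS·sin T/sin R ≈ 192.57.
Area = ½·TS·RT·sin T ≈ 57476.
Semiperimeter s = (599.89+648+192.57)/2 = 720.23.
Inradius = area/s = 57476/720.23 ≈ 79.801.

r ≈ 79.801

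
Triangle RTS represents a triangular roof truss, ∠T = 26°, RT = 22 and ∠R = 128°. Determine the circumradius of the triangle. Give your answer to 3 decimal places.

25.093

The third angle is ∠S = 180° − ∠R − ∠T = 26.00°.
Law of sines: TS = RT·sin R/sin S ≈ 39.547.
Law of sines: SR = RT·sin T/sin S ≈ 22.
Circumradius = RT/(2 sin S) ≈ 25.093.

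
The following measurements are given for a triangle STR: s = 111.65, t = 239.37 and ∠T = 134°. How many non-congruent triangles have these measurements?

1

s·sin T = 111.65·sin(134°) ≈ 80.31.
Since ∠T is not acute, a triangle exists only if t > s; here t > s, so there is exactly one triangle.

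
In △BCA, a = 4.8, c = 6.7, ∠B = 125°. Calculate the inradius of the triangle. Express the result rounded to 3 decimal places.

r ≈ 1.212

By the law of cosines, b² = c² + a² − 2·c·a·cos B = 104.82, so b ≈ 10.238.
Area = ½·c·a·sin B ≈ 13.172.
Semiperimeter s = (10.238+6.7+4.8)/2 = 10.869.
Inradius = area/s = 13.172/10.869 ≈ 1.2119.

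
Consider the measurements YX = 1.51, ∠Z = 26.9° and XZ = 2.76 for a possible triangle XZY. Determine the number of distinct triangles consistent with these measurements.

2

XZ·sin Z = 2.76·sin(26.9°) ≈ 1.249.
Since XZ sin Z < YX < XZ (1.249 < 1.51 < 2.76), two triangles exist.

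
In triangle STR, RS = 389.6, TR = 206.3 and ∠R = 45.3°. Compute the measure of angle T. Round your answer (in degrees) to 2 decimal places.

By the law of cosines, ST² = TR² + RS² − 2·TR·RS·cos R = 81278, so ST ≈ 285.09.
Law of cosines again: cos T = (ST² + TR² − RS²)/(2·ST·TR) ≈ -0.23762, so ∠T ≈ 103.75°.

∠T ≈ 103.75°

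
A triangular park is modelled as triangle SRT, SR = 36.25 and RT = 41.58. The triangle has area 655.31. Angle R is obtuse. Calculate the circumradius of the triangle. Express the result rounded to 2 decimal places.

38.71

From area = ½·SR·RT·sin R, we get sin R = 2·area/(SR·RT) ≈ 0.86953.
Taking the obtuse solution, ∠R ≈ 119.60°.
Law of cosines then gives TS ≈ 67.319.
Circumradius = TS/(2 sin R) ≈ 38.71.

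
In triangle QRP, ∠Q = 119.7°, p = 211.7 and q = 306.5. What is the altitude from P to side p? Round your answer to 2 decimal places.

h_P ≈ 121.89

Law of sines: sin P = p·sin Q/q ≈ 0.59997.
Since q ≥ p, only the acute value applies: ∠P ≈ 36.87°.
Then ∠R = 180° − ∠Q − ∠P ≈ 23.43°.
Law of sines gives r = q·sin R/sin Q ≈ 140.32.
Area = ½·q·p·sin R ≈ 12902.
The altitude from P has length 2·area/p ≈ 121.89.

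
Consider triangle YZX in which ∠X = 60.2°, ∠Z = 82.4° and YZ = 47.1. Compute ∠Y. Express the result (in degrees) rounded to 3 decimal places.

∠Y ≈ 37.400°

The third angle is ∠Y = 180° − ∠Z − ∠X = 37.40°.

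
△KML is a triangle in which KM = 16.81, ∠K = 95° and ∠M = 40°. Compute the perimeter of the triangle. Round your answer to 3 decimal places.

The third angle is ∠L = 180° − ∠K − ∠M = 45.00°.
Law of sines: ML = KM·sin K/sin L ≈ 23.682.
Law of sines: LK = KM·sin M/sin L ≈ 15.281.
Semiperimeter s = (23.682+15.281+16.81)/2 = 27.887.
Perimeter = 23.682 + 15.281 + 16.81 = 55.773.

55.773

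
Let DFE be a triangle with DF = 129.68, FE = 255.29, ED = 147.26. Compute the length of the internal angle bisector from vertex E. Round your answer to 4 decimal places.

By the law of cosines, cos E = (FE² + ED² − DF²) / (2·FE·ED) ≈ 0.93155, so ∠E ≈ 21.32°.
The bisector from E has length 2·FE·ED·cos(∠E/2)/(FE+ED) ≈ 183.56.

t_E ≈ 183.5553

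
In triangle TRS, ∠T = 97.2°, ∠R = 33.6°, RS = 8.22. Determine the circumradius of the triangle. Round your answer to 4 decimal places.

4.1427

The third angle is ∠S = 180° − ∠T − ∠R = 49.20°.
Law of sines: ST = RS·sin R/sin T ≈ 4.585.
Law of sines: TR = RS·sin S/sin T ≈ 6.272.
Circumradius = RS/(2 sin T) ≈ 4.1427.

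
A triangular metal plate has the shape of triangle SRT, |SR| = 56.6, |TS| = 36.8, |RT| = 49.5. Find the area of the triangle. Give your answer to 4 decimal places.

area ≈ 898.3245

Semiperimeter s = (49.5 + 36.8 + 56.6)/2 = 71.45.
Heron's formula: area = √(71.45·21.95·34.65·14.85) ≈ 898.32.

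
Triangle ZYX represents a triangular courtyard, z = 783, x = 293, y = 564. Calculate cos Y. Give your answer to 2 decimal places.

cos Y ≈ 0.83

By the law of cosines, cos Y = (x² + z² − y²) / (2·x·z) ≈ 0.83001, so ∠Y ≈ 33.90°.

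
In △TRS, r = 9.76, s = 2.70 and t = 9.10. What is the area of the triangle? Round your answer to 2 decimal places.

Semiperimeter p = (9.1 + 9.76 + 2.7)/2 = 10.78.
Heron's formula: area = √(10.78·1.68·1.02·8.08) ≈ 12.217.

area ≈ 12.22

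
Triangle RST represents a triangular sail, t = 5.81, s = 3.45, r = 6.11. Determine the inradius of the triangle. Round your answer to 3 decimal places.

1.276

Semiperimeter p = (6.11 + 3.45 + 5.81)/2 = 7.685.
Heron's formula: area = √(7.685·1.575·4.235·1.875) ≈ 9.8037.
Inradius = area/p = 9.8037/7.685 ≈ 1.2757.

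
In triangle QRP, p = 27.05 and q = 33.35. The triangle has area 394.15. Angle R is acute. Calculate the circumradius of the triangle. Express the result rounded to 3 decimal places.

17.790

From area = ½·p·q·sin R, we get sin R = 2·area/(p·q) ≈ 0.87383.
Taking the acute solution, ∠R ≈ 1.063 rad.
Law of cosines then gives r ≈ 31.091.
Circumradius = r/(2 sin R) ≈ 17.79.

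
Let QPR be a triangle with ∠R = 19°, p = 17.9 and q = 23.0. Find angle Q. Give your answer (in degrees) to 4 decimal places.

By the law of cosines, r² = q² + p² − 2·q·p·cos R = 70.87, so r ≈ 8.4184.
Law of cosines again: cos Q = (p² + r² − q²)/(2·p·r) ≈ -0.45696, so ∠Q ≈ 117.19°.

∠Q ≈ 117.1914°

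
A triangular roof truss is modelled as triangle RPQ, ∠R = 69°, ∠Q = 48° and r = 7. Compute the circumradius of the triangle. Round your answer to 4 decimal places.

3.7490

The third angle is ∠P = 180° − ∠Q − ∠R = 63.00°.
Law of sines: p = r·sin P/sin R ≈ 6.6808.
Law of sines: q = r·sin Q/sin R ≈ 5.5721.
Circumradius = r/(2 sin R) ≈ 3.749.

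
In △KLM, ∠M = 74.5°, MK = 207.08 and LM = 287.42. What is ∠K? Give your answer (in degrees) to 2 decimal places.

By the law of cosines, KL² = LM² + MK² − 2·LM·MK·cos M = 93681, so KL ≈ 306.07.
Law of cosines again: cos K = (MK² + KL² − LM²)/(2·MK·KL) ≈ 0.42562, so ∠K ≈ 64.81°.

64.81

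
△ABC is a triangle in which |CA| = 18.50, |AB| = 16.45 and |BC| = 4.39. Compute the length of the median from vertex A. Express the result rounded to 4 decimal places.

17.3669

Median from A: ½√(2·|CA|² + 2·|AB|² − |BC|²) ≈ 17.367.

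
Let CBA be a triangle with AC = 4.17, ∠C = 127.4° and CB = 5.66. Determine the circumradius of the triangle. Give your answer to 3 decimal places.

5.562

By the law of cosines, BA² = AC² + CB² − 2·AC·CB·cos C = 78.095, so BA ≈ 8.8372.
Area = ½·AC·CB·sin C ≈ 9.375.
Circumradius = BA/(2 sin C) ≈ 5.5621.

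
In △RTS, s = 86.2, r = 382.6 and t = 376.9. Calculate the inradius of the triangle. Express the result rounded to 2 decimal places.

38.37

Semiperimeter p = (382.6 + 376.9 + 86.2)/2 = 422.85.
Heron's formula: area = √(422.85·40.25·45.95·336.65) ≈ 16226.
Inradius = area/p = 16226/422.85 ≈ 38.373.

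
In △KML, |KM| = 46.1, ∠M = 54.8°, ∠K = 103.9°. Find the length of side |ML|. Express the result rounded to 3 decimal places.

The third angle is ∠L = 180° − ∠K − ∠M = 21.30°.
Law of sines: |ML| = |KM|·sin K/sin L ≈ 123.19.

123.193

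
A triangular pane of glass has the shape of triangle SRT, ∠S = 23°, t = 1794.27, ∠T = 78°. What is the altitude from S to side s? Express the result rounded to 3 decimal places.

1761.304

The third angle is ∠R = 180° − ∠T − ∠S = 79.00°.
Law of sines: s = t·sin S/sin T ≈ 716.74.
Law of sines: r = t·sin R/sin T ≈ 1800.7.
Area = ½·t·s·sin R ≈ 6.312e+05.
The altitude from S has length 2·area/s ≈ 1761.3.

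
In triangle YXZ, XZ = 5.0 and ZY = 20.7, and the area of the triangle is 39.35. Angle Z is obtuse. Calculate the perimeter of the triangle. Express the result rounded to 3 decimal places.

49.947

From area = ½·XZ·ZY·sin Z, we get sin Z = 2·area/(XZ·ZY) ≈ 0.76039.
Taking the obtuse solution, ∠Z ≈ 130.50°.
Law of cosines then gives YX ≈ 24.247.
Perimeter = 5 + 20.7 + 24.247 = 49.947.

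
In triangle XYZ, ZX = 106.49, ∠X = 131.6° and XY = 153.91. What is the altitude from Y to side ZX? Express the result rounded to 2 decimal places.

115.09

By the law of cosines, YZ² = ZX² + XY² − 2·ZX·XY·cos X = 56792, so YZ ≈ 238.31.
Area = ½·ZX·XY·sin X ≈ 6128.2.
The altitude from Y has length 2·area/ZX ≈ 115.09.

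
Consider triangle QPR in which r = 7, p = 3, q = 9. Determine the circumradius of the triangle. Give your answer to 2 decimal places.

By the law of cosines, cos Q = (p² + r² − q²) / (2·p·r) ≈ -0.54762, so ∠Q ≈ 123.20°.
Circumradius = q/(2 sin Q) ≈ 5.3781.

5.38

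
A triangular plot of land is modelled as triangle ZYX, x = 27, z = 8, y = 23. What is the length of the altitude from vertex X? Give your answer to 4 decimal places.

6.3324

Semiperimeter s = (8 + 23 + 27)/2 = 29.
Heron's formula: area = √(29·21·6·2) ≈ 85.487.
The altitude from X has length 2·area/x ≈ 6.3324.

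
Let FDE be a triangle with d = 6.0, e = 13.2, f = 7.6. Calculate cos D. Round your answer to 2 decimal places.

0.98

By the law of cosines, cos D = (e² + f² − d²) / (2·e·f) ≈ 0.97687, so ∠D ≈ 12.35°.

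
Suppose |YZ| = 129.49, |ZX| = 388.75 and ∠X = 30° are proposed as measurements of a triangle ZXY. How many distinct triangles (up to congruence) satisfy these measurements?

|ZX|·sin X = 388.75·sin(30°) ≈ 194.4.
Since |YZ| = 129.49 < 194.4 = |ZX| sin X, no triangle exists.

0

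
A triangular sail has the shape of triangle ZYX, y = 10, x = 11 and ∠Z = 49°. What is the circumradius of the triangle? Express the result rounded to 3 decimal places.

R ≈ 5.801

By the law of cosines, z² = y² + x² − 2·y·x·cos Z = 76.667, so z ≈ 8.756.
Area = ½·y·x·sin Z ≈ 41.509.
Circumradius = z/(2 sin Z) ≈ 5.8009.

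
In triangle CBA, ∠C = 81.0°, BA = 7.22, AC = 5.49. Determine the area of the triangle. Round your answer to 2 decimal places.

Law of sines: sin B = AC·sin C/BA ≈ 0.75103.
Since BA ≥ AC, only the acute value applies: ∠B ≈ 48.68°.
Then ∠A = 180° − ∠C − ∠B ≈ 50.32°.
Law of sines gives CB = BA·sin A/sin C ≈ 5.626.
Area = ½·BA·AC·sin A ≈ 15.253.

15.25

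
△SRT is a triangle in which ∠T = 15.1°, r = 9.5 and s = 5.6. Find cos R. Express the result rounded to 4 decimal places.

cos R ≈ -0.8220

By the law of cosines, t² = s² + r² − 2·s·r·cos T = 18.884, so t ≈ 4.3455.
Law of cosines again: cos R = (t² + s² − r²)/(2·t·s) ≈ -0.82199, so ∠R ≈ 145.28°.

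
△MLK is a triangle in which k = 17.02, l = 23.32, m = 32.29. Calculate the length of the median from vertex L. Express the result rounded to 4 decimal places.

23.0262

Median from L: ½√(2·k² + 2·m² − l²) ≈ 23.026.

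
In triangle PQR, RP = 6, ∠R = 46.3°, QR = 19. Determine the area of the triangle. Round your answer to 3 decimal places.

Area = ½·QR·RP·sin R ≈ 41.209.

41.209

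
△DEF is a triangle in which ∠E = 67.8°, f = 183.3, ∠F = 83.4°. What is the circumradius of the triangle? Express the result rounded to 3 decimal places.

R ≈ 92.261

The third angle is ∠D = 180° − ∠E − ∠F = 28.80°.
Law of sines: d = f·sin D/sin F ≈ 88.895.
Law of sines: e = f·sin E/sin F ≈ 170.84.
Circumradius = f/(2 sin F) ≈ 92.261.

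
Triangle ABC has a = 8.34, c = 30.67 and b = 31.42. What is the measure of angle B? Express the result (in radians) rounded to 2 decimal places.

By the law of cosines, cos B = (c² + a² − b²) / (2·c·a) ≈ 0.04494, so ∠B ≈ 1.526 rad.

1.53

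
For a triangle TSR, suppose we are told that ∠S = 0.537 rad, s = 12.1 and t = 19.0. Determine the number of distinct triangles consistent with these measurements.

2

t·sin S = 19.0·sin(0.537 rad) ≈ 9.72.
Since t sin S < s < t (9.72 < 12.1 < 19.0), two triangles exist.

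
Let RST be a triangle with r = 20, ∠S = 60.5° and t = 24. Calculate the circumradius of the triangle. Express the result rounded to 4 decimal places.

By the law of cosines, s² = t² + r² − 2·t·r·cos S = 503.27, so s ≈ 22.434.
Area = ½·t·r·sin S ≈ 208.89.
Circumradius = s/(2 sin S) ≈ 12.888.

12.8877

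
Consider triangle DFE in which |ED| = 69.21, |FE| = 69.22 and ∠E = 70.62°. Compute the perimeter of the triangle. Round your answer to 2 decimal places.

By the law of cosines, |DF|² = |FE|² + |ED|² − 2·|FE|·|ED|·cos E = 6402, so |DF| ≈ 80.013.
Semiperimeter s = (69.22+69.21+80.013)/2 = 109.22.
Perimeter = 69.22 + 69.21 + 80.013 = 218.44.

perimeter ≈ 218.44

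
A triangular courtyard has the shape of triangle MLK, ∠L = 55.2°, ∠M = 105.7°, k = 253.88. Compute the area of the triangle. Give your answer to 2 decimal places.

77857.29

The third angle is ∠K = 180° − ∠M − ∠L = 19.10°.
Law of sines: m = k·sin M/sin K ≈ 746.93.
Law of sines: l = k·sin L/sin K ≈ 637.11.
Area = ½·k·m·sin L ≈ 77857.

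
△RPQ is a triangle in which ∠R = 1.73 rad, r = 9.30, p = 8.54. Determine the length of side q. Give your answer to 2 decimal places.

2.57

Law of sines: sin P = p·sin R/r ≈ 0.90667.
Since r ≥ p, only the acute value applies: ∠P ≈ 1.135 rad.
Then ∠Q = π − ∠R − ∠P ≈ 0.276 rad.
Law of sines gives q = r·sin Q/sin R ≈ 2.5693.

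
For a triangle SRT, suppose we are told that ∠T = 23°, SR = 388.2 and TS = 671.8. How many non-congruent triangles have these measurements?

2

TS·sin T = 671.8·sin(23°) ≈ 262.5.
Since TS sin T < SR < TS (262.5 < 388.2 < 671.8), two triangles exist.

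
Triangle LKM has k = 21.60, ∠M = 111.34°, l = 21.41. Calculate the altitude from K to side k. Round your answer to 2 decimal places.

h_K ≈ 19.94

By the law of cosines, m² = l² + k² − 2·l·k·cos M = 1261.5, so m ≈ 35.518.
Area = ½·l·k·sin M ≈ 215.37.
The altitude from K has length 2·area/k ≈ 19.942.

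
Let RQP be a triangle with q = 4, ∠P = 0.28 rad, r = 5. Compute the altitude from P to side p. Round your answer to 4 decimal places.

By the law of cosines, p² = r² + q² − 2·r·q·cos P = 2.5578, so p ≈ 1.5993.
Area = ½·r·q·sin P ≈ 2.7636.
The altitude from P has length 2·area/p ≈ 3.4559.

h_P ≈ 3.4559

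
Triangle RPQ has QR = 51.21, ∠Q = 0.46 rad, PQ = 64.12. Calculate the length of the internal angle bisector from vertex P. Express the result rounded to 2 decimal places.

By the law of cosines, RP² = PQ² + QR² − 2·PQ·QR·cos Q = 849.31, so RP ≈ 29.143.
Law of cosines again: cos P = (RP² + PQ² − QR²)/(2·RP·PQ) ≈ 0.62565, so ∠P ≈ 0.895 rad.
The bisector from P has length 2·RP·PQ·cos(∠P/2)/(RP+PQ) ≈ 36.128.

t_P ≈ 36.13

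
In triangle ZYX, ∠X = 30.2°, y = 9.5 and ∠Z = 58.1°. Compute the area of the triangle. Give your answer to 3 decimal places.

The third angle is ∠Y = 180° − ∠X − ∠Z = 91.70°.
Law of sines: z = y·sin Z/sin Y ≈ 8.0688.
Law of sines: x = y·sin X/sin Y ≈ 4.7808.
Area = ½·y·z·sin X ≈ 19.279.

area ≈ 19.279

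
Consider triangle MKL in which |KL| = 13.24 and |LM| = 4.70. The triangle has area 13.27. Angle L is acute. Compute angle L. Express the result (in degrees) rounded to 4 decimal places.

From area = ½·|KL|·|LM|·sin L, we get sin L = 2·area/(|KL|·|LM|) ≈ 0.42650.
Taking the acute solution, ∠L ≈ 25.25°.

∠L ≈ 25.2454°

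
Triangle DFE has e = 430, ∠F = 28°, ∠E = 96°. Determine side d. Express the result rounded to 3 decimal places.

The third angle is ∠D = 180° − ∠F − ∠E = 56.00°.
Law of sines: d = e·sin D/sin E ≈ 358.45.

358.450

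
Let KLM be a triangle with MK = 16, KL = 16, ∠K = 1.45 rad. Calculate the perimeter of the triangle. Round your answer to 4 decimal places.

By the law of cosines, LM² = MK² + KL² − 2·MK·KL·cos K = 450.3, so LM ≈ 21.22.
Semiperimeter s = (21.22+16+16)/2 = 26.61.
Perimeter = 21.22 + 16 + 16 = 53.22.

53.2203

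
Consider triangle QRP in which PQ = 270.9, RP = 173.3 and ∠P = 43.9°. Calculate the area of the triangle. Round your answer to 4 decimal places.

Area = ½·RP·PQ·sin P ≈ 16277.

area ≈ 16276.5574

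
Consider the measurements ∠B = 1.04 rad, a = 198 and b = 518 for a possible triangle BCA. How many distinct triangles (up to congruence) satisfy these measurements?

a·sin B = 198·sin(1.04 rad) ≈ 170.8.
Since b ≥ a, exactly one triangle exists.

1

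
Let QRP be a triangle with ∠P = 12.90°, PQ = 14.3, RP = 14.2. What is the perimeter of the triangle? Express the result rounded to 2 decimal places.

By the law of cosines, QR² = RP² + PQ² − 2·RP·PQ·cos P = 10.26, so QR ≈ 3.2031.
Semiperimeter s = (14.2+14.3+3.2031)/2 = 15.852.
Perimeter = 14.2 + 14.3 + 3.2031 = 31.703.

31.70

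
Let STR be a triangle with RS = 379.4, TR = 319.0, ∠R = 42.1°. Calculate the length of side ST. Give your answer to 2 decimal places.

257.11

By the law of cosines, ST² = TR² + RS² − 2·TR·RS·cos R = 66105, so ST ≈ 257.11.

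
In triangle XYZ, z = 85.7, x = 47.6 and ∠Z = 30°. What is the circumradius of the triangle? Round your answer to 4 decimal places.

R ≈ 85.7000

Law of sines: sin X = x·sin Z/z ≈ 0.27771.
Since z ≥ x, only the acute value applies: ∠X ≈ 16.12°.
Then ∠Y = 180° − ∠Z − ∠X ≈ 133.88°.
Law of sines gives y = z·sin Y/sin Z ≈ 123.55.
Circumradius = z/(2 sin Z) ≈ 85.7.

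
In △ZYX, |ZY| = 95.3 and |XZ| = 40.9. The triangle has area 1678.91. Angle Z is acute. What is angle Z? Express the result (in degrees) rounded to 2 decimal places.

∠Z ≈ 59.48°

From area = ½·|XZ|·|ZY|·sin Z, we get sin Z = 2·area/(|XZ|·|ZY|) ≈ 0.86147.
Taking the acute solution, ∠Z ≈ 59.48°.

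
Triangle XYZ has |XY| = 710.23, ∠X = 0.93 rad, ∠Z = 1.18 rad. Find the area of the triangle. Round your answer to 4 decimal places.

The third angle is ∠Y = π − ∠Z − ∠X = 1.032 rad.
Law of sines: |YZ| = |XY|·sin X/sin Z ≈ 615.76.
Law of sines: |ZX| = |XY|·sin Y/sin Z ≈ 659.16.
Area = ½·|XY|·|YZ|·sin Y ≈ 1.8764e+05.

187640.5748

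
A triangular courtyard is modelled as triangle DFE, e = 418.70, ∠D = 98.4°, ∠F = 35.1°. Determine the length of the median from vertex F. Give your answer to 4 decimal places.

The third angle is ∠E = 180° − ∠D − ∠F = 46.50°.
Law of sines: d = e·sin D/sin E ≈ 571.03.
Law of sines: f = e·sin F/sin E ≈ 331.9.
Median from F: ½√(2·e² + 2·d² − f²) ≈ 472.39.

472.3883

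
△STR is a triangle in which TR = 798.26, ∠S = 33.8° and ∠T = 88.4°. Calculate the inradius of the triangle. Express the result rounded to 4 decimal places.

281.0953

The third angle is ∠R = 180° − ∠S − ∠T = 57.80°.
Law of sines: RS = TR·sin T/sin S ≈ 1434.4.
Law of sines: ST = TR·sin R/sin S ≈ 1214.3.
Area = ½·TR·RS·sin R ≈ 4.8445e+05.
Semiperimeter s = (798.26+1434.4+1214.3)/2 = 1723.5.
Inradius = area/s = 4.8445e+05/1723.5 ≈ 281.1.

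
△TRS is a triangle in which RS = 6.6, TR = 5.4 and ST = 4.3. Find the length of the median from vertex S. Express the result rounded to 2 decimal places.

4.87

Median from S: ½√(2·RS² + 2·ST² − TR²) ≈ 4.8719.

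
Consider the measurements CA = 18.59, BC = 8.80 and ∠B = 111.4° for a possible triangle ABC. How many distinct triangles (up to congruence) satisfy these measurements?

1

BC·sin B = 8.80·sin(111.4°) ≈ 8.193.
Since ∠B is not acute, a triangle exists only if CA > BC; here CA > BC, so there is exactly one triangle.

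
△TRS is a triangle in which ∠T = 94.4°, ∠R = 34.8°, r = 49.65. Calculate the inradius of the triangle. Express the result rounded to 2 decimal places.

16.38

The third angle is ∠S = 180° − ∠T − ∠R = 50.80°.
Law of sines: t = r·sin T/sin R ≈ 86.74.
Law of sines: s = r·sin S/sin R ≈ 67.417.
Area = ½·r·t·sin S ≈ 1668.7.
Semiperimeter p = (86.74+49.65+67.417)/2 = 101.9.
Inradius = area/p = 1668.7/101.9 ≈ 16.375.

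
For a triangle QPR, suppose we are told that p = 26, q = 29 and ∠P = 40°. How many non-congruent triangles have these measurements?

2

q·sin P = 29·sin(40°) ≈ 18.64.
Since q sin P < p < q (18.64 < 26 < 29), two triangles exist.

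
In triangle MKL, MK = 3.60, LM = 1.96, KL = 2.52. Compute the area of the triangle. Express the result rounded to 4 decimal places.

Semiperimeter s = (2.52 + 1.96 + 3.6)/2 = 4.04.
Heron's formula: area = √(4.04·1.52·2.08·0.44) ≈ 2.3707.

2.3707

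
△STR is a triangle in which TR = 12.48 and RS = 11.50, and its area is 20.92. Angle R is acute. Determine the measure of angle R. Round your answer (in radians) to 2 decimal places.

0.30

From area = ½·TR·RS·sin R, we get sin R = 2·area/(TR·RS) ≈ 0.29153.
Taking the acute solution, ∠R ≈ 0.296 rad.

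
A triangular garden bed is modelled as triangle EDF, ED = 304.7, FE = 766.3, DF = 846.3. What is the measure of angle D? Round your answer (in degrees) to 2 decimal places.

64.52

By the law of cosines, cos D = (ED² + DF² − FE²) / (2·ED·DF) ≈ 0.43016, so ∠D ≈ 64.52°.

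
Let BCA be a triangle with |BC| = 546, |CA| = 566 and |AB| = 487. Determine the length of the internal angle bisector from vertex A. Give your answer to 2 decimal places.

448.92

By the law of cosines, cos A = (|CA|² + |AB|² − |BC|²) / (2·|CA|·|AB|) ≈ 0.47055, so ∠A ≈ 1.0809 rad.
The bisector from A has length 2·|CA|·|AB|·cos(∠A/2)/(|CA|+|AB|) ≈ 448.92.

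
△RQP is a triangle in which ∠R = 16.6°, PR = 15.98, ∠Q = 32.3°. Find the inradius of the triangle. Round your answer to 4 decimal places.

The third angle is ∠P = 180° − ∠R − ∠Q = 131.10°.
Law of sines: QP = PR·sin R/sin Q ≈ 8.5436.
Law of sines: RQ = PR·sin P/sin Q ≈ 22.536.
Area = ½·PR·QP·sin P ≈ 51.441.
Semiperimeter s = (8.5436+15.98+22.536)/2 = 23.53.
Inradius = area/s = 51.441/23.53 ≈ 2.1862.

2.1862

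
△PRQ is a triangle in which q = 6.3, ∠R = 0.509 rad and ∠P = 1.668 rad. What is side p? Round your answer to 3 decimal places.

The third angle is ∠Q = π − ∠P − ∠R = 0.965 rad.
Law of sines: p = q·sin P/sin Q ≈ 7.6298.

7.630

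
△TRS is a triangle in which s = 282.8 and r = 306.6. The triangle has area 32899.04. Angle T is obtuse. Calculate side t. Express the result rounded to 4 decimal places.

535.6447

From area = ½·r·s·sin T, we get sin T = 2·area/(r·s) ≈ 0.75886.
Taking the obtuse solution, ∠T ≈ 2.280 rad.
Law of cosines then gives t ≈ 535.64.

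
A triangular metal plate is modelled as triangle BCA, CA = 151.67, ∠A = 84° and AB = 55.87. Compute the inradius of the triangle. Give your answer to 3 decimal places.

By the law of cosines, BC² = CA² + AB² − 2·CA·AB·cos A = 24354, so BC ≈ 156.06.
Area = ½·CA·AB·sin A ≈ 4213.7.
Semiperimeter s = (151.67+55.87+156.06)/2 = 181.8.
Inradius = area/s = 4213.7/181.8 ≈ 23.178.

r ≈ 23.178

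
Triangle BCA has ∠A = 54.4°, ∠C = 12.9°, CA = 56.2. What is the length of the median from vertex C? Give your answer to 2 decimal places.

The third angle is ∠B = 180° − ∠C − ∠A = 112.70°.
Law of sines: AB = CA·sin C/sin B ≈ 13.6.
Law of sines: BC = CA·sin A/sin B ≈ 49.533.
Median from C: ½√(2·BC² + 2·CA² − AB²) ≈ 52.533.

52.53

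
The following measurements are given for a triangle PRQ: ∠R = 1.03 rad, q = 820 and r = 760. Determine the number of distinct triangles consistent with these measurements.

2

q·sin R = 820·sin(1.03 rad) ≈ 703.
Since q sin R < r < q (703 < 760 < 820), two triangles exist.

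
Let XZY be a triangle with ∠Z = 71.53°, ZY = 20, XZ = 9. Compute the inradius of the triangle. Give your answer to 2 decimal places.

3.55

By the law of cosines, YX² = XZ² + ZY² − 2·XZ·ZY·cos Z = 366.95, so YX ≈ 19.156.
Area = ½·XZ·ZY·sin Z ≈ 85.364.
Semiperimeter s = (20+19.156+9)/2 = 24.078.
Inradius = area/s = 85.364/24.078 ≈ 3.5453.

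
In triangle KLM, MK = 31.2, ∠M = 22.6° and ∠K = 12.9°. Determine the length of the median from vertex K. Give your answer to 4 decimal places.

The third angle is ∠L = 180° − ∠M − ∠K = 144.50°.
Law of sines: LM = MK·sin K/sin L ≈ 11.995.
Law of sines: KL = MK·sin M/sin L ≈ 20.647.
Median from K: ½√(2·MK² + 2·KL² − LM²) ≈ 25.766.

m_K ≈ 25.7664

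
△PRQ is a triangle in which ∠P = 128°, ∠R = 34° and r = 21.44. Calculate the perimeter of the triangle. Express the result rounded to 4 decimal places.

The third angle is ∠Q = 180° − ∠P − ∠R = 18.00°.
Law of sines: p = r·sin P/sin R ≈ 30.213.
Law of sines: q = r·sin Q/sin R ≈ 11.848.
Semiperimeter s = (30.213+21.44+11.848)/2 = 31.751.
Perimeter = 30.213 + 21.44 + 11.848 = 63.501.

perimeter ≈ 63.5011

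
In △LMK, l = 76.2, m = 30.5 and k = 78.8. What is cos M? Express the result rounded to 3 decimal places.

By the law of cosines, cos M = (k² + l² − m²) / (2·k·l) ≈ 0.92310, so ∠M ≈ 22.62°.

cos M ≈ 0.923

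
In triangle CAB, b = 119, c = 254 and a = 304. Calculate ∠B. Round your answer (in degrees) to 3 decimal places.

By the law of cosines, cos B = (c² + a² − b²) / (2·c·a) ≈ 0.92449, so ∠B ≈ 22.41°.

∠B ≈ 22.408°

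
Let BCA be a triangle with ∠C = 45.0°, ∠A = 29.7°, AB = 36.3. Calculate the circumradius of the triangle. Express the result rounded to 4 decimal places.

The third angle is ∠B = 180° − ∠C − ∠A = 105.30°.
Law of sines: CA = AB·sin B/sin C ≈ 49.516.
Law of sines: BC = AB·sin A/sin C ≈ 25.435.
Circumradius = AB/(2 sin C) ≈ 25.668.

R ≈ 25.6680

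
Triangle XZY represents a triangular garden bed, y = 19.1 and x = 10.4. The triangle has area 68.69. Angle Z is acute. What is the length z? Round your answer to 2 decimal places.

13.64

From area = ½·y·x·sin Z, we get sin Z = 2·area/(y·x) ≈ 0.69160.
Taking the acute solution, ∠Z ≈ 43.76°.
Law of cosines then gives z ≈ 13.639.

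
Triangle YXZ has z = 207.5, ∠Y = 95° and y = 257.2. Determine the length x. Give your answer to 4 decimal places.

Law of sines: sin Z = z·sin Y/y ≈ 0.80370.
Since y ≥ z, only the acute value applies: ∠Z ≈ 53.48°.
Then ∠X = 180° − ∠Y − ∠Z ≈ 31.52°.
Law of sines gives x = y·sin X/sin Y ≈ 134.96.

134.9598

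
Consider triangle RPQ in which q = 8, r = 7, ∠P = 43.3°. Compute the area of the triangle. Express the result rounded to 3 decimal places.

Area = ½·q·r·sin P ≈ 19.203.

19.203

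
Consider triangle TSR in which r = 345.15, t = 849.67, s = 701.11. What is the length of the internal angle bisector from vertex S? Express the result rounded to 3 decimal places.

t_S ≈ 438.504

By the law of cosines, cos S = (r² + t² − s²) / (2·r·t) ≈ 0.59590, so ∠S ≈ 53.42°.
The bisector from S has length 2·r·t·cos(∠S/2)/(r+t) ≈ 438.5.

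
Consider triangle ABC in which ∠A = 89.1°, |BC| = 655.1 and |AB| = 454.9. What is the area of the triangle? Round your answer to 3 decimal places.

area ≈ 108844.980

Law of sines: sin C = |AB|·sin A/|BC| ≈ 0.69431.
Since |BC| ≥ |AB|, only the acute value applies: ∠C ≈ 43.97°.
Then ∠B = 180° − ∠A − ∠C ≈ 46.93°.
Law of sines gives |CA| = |BC|·sin B/sin A ≈ 478.6.
Area = ½·|BC|·|AB|·sin B ≈ 1.0884e+05.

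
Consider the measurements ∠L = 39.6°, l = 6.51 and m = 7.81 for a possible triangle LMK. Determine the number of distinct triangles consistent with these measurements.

m·sin L = 7.81·sin(39.6°) ≈ 4.978.
Since m sin L < l < m (4.978 < 6.51 < 7.81), two triangles exist.

2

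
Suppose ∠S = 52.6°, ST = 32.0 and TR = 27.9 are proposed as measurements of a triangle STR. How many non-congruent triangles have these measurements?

ST·sin S = 32.0·sin(52.6°) ≈ 25.42.
Since ST sin S < TR < ST (25.42 < 27.9 < 32.0), two triangles exist.

2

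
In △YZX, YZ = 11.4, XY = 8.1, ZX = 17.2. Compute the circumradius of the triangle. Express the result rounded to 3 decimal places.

10.241

By the law of cosines, cos Y = (XY² + YZ² − ZX²) / (2·XY·YZ) ≈ -0.54294, so ∠Y ≈ 122.88°.
Circumradius = ZX/(2 sin Y) ≈ 10.241.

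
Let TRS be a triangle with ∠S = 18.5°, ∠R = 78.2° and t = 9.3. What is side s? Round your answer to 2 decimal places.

The third angle is ∠T = 180° − ∠R − ∠S = 83.30°.
Law of sines: s = t·sin S/sin T ≈ 2.9712.

2.97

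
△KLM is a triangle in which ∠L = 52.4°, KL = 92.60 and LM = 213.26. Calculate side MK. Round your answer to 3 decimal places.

173.079

By the law of cosines, MK² = KL² + LM² − 2·KL·LM·cos L = 29956, so MK ≈ 173.08.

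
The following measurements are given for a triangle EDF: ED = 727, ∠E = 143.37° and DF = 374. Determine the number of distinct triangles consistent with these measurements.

ED·sin E = 727·sin(143.37°) ≈ 433.8.
Since ∠E is not acute, a triangle exists only if DF > ED; here DF ≤ ED, so there is no triangle.

0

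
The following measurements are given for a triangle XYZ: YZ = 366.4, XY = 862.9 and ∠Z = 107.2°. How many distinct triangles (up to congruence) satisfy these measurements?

YZ·sin Z = 366.4·sin(107.2°) ≈ 350.
Since ∠Z is not acute, a triangle exists only if XY > YZ; here XY > YZ, so there is exactly one triangle.

1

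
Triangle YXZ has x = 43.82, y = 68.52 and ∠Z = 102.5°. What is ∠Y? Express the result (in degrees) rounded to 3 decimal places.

By the law of cosines, z² = y² + x² − 2·y·x·cos Z = 7914.9, so z ≈ 88.966.
Law of cosines again: cos Y = (x² + z² − y²)/(2·x·z) ≈ 0.65925, so ∠Y ≈ 48.76°.

∠Y ≈ 48.758°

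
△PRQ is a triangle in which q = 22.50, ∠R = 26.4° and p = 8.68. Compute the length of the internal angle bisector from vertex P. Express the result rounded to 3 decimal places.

By the law of cosines, r² = q² + p² − 2·q·p·cos R = 231.73, so r ≈ 15.223.
Law of cosines again: cos P = (r² + q² − p²)/(2·r·q) ≈ 0.96733, so ∠P ≈ 14.69°.
The bisector from P has length 2·r·q·cos(∠P/2)/(r+q) ≈ 18.01.

t_P ≈ 18.010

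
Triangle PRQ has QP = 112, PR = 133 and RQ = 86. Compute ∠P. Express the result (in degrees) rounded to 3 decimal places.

By the law of cosines, cos P = (QP² + PR² − RQ²) / (2·QP·PR) ≈ 0.76655, so ∠P ≈ 39.96°.

∠P ≈ 39.955°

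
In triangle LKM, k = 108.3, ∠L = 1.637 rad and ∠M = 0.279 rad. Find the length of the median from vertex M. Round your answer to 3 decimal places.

110.486

The third angle is ∠K = π − ∠M − ∠L = 1.226 rad.
Law of sines: l = k·sin L/sin K ≈ 114.84.
Law of sines: m = k·sin M/sin K ≈ 31.695.
Median from M: ½√(2·l² + 2·k² − m²) ≈ 110.49.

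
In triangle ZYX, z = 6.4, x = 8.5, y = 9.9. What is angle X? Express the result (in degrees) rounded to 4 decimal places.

∠X ≈ 58.2297°

By the law of cosines, cos X = (z² + y² − x²) / (2·z·y) ≈ 0.52652, so ∠X ≈ 58.23°.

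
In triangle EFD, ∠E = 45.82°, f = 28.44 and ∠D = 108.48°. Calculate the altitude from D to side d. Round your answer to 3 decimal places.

The third angle is ∠F = 180° − ∠D − ∠E = 25.70°.
Law of sines: e = f·sin E/sin F ≈ 47.032.
Law of sines: d = f·sin D/sin F ≈ 62.2.
Area = ½·f·e·sin D ≈ 634.31.
The altitude from D has length 2·area/d ≈ 20.396.

h_D ≈ 20.396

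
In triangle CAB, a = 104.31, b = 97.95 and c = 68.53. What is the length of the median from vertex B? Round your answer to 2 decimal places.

Median from B: ½√(2·c² + 2·a² − b²) ≈ 73.416.

m_B ≈ 73.42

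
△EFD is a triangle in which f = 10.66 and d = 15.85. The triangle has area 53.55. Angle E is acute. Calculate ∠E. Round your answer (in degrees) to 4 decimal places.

From area = ½·f·d·sin E, we get sin E = 2·area/(f·d) ≈ 0.63387.
Taking the acute solution, ∠E ≈ 39.34°.

39.3365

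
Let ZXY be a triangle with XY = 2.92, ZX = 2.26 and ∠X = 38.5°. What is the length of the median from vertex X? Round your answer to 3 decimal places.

m_X ≈ 2.448

By the law of cosines, YZ² = ZX² + XY² − 2·ZX·XY·cos X = 3.3048, so YZ ≈ 1.8179.
Median from X: ½√(2·ZX² + 2·XY² − YZ²) ≈ 2.4476.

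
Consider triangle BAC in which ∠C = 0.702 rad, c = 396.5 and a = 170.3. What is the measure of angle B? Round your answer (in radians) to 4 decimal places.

Law of sines: sin A = a·sin C/c ≈ 0.27735.
Since c ≥ a, only the acute value applies: ∠A ≈ 0.281 rad.
Then ∠B = π − ∠C − ∠A ≈ 2.159 rad.

2.1586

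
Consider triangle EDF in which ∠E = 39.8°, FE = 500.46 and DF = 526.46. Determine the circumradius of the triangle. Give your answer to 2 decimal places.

Law of sines: sin D = FE·sin E/DF ≈ 0.60850.
Since DF ≥ FE, only the acute value applies: ∠D ≈ 37.48°.
Then ∠F = 180° − ∠E − ∠D ≈ 102.72°.
Law of sines gives ED = DF·sin F/sin E ≈ 802.27.
Circumradius = DF/(2 sin E) ≈ 411.23.

411.23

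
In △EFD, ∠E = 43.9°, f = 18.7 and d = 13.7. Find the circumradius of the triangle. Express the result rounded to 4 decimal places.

9.3514

By the law of cosines, e² = f² + d² − 2·f·d·cos E = 168.18, so e ≈ 12.969.
Area = ½·f·d·sin E ≈ 88.821.
Circumradius = e/(2 sin E) ≈ 9.3514.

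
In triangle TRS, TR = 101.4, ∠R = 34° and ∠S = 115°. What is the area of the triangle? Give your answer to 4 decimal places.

1633.6958

The third angle is ∠T = 180° − ∠R − ∠S = 31.00°.
Law of sines: RS = TR·sin T/sin S ≈ 57.624.
Law of sines: ST = TR·sin R/sin S ≈ 62.564.
Area = ½·TR·RS·sin R ≈ 1633.7.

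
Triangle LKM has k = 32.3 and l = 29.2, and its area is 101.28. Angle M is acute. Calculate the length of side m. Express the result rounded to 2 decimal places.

7.32

From area = ½·l·k·sin M, we get sin M = 2·area/(l·k) ≈ 0.21477.
Taking the acute solution, ∠M ≈ 12.40°.
Law of cosines then gives m ≈ 7.323.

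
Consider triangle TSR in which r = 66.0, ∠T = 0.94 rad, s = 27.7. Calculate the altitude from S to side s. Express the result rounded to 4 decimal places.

h_S ≈ 53.2988

By the law of cosines, t² = s² + r² − 2·s·r·cos T = 2966.8, so t ≈ 54.468.
Area = ½·s·r·sin T ≈ 738.19.
The altitude from S has length 2·area/s ≈ 53.299.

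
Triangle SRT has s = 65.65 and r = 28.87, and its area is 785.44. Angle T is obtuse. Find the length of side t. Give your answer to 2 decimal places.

From area = ½·s·r·sin T, we get sin T = 2·area/(s·r) ≈ 0.82882.
Taking the obtuse solution, ∠T ≈ 2.1646 rad.
Law of cosines then gives t ≈ 85.231.

85.23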